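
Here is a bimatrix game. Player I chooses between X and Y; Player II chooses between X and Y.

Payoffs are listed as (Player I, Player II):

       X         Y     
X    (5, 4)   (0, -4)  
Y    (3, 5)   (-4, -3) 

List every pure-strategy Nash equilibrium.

(X, X)

(X, X): Player I gets 5 ≥ 3 from Y, and Player II gets 4 ≥ -4 from Y — Nash equilibrium.
(X, Y): Player II prefers X (4 > -4) — not an equilibrium.
(Y, X): Player I prefers X (5 > 3) — not an equilibrium.
(Y, Y): Player I prefers X (0 > -4); Player II prefers X (5 > -3) — not an equilibrium.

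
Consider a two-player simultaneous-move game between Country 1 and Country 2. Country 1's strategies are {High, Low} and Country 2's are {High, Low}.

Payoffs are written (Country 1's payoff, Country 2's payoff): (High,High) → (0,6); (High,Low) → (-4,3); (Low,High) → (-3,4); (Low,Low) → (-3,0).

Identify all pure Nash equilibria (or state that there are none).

(High, High)

(High, High): Country 1 gets 0 ≥ -3 from Low, and Country 2 gets 6 ≥ 3 from Low — Nash equilibrium.
(High, Low): Country 1 prefers Low (-3 > -4); Country 2 prefers High (6 > 3) — not an equilibrium.
(Low, High): Country 1 prefers High (0 > -3) — not an equilibrium.
(Low, Low): Country 2 prefers High (4 > 0) — not an equilibrium.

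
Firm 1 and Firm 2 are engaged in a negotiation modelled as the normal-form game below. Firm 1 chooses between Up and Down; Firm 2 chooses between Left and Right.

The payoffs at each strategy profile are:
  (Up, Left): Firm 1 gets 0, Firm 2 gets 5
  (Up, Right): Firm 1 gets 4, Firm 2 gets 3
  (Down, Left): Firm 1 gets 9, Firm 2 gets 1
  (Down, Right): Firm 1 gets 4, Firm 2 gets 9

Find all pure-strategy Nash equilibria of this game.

(Down, Right)

(Up, Left): Firm 1 prefers Down (9 > 0) — not an equilibrium.
(Up, Right): Firm 2 prefers Left (5 > 3) — not an equilibrium.
(Down, Left): Firm 2 prefers Right (9 > 1) — not an equilibrium.
(Down, Right): Firm 1 gets 4 ≥ 4 from Up, and Firm 2 gets 9 ≥ 1 from Left — Nash equilibrium.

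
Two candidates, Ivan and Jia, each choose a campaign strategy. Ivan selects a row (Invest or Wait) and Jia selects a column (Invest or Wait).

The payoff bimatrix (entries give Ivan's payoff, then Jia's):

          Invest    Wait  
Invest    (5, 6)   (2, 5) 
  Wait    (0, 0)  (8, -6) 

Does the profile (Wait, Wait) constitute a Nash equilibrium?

No

At (Wait, Wait), Ivan earns 8; switching to Invest would give 2, so Ivan has no profitable deviation.
Jia earns -6; switching to Invest would give 0, so Jia would deviate.
Since at least one player can profitably deviate, this is not a Nash equilibrium.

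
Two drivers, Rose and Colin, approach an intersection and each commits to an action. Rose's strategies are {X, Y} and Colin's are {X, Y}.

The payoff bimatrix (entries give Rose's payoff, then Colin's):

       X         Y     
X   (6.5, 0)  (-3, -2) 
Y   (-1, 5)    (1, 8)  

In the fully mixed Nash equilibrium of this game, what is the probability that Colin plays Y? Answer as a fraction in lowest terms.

15/23

Let y be the probability that Colin plays X. In a completely mixed equilibrium, Rose must be indifferent between X and Y.
Rose's expected payoff from X is 6.5y − 3(1−y); from Y it is −y + (1−y).
Setting these equal: 9.5y − 3 = −2y + 1, so y = 8/23.
Therefore Colin plays Y with probability 1 − 8/23 = 15/23.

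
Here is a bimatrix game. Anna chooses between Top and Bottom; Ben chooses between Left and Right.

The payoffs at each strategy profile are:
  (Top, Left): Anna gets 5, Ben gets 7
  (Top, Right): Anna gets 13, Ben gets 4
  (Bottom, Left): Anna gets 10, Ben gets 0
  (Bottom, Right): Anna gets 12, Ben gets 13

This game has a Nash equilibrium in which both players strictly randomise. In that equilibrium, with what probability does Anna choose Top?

13/16

Let r be the probability that Anna plays Top. In a completely mixed equilibrium, Ben must be indifferent between Left and Right.
Ben's expected payoff from Left is 7r; from Right it is 4r + 13(1−r).
Setting these equal: 7r = −9r + 13, so r = 13/16.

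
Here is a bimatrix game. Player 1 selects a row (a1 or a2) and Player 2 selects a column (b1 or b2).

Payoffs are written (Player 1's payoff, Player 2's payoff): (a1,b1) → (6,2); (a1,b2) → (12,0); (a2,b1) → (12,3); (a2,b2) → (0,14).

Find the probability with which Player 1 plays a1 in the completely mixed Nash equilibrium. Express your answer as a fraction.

11/13

Let x be the probability that Player 1 plays a1. In a completely mixed equilibrium, Player 2 must be indifferent between b1 and b2.
Player 2's expected payoff from b1 is 2x + 3(1−x); from b2 it is 14(1−x).
Setting these equal: −x + 3 = −14x + 14, so x = 11/13.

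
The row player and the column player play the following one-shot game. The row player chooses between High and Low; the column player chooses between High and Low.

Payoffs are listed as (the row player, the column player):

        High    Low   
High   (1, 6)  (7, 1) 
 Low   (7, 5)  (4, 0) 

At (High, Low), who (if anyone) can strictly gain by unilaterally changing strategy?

The row player at (High, Low) earns 7; deviating to Low yields 4 — not better.
The column player earns 1; deviating to High yields 6 — a strict improvement.
Only the column player has a strictly profitable deviation.

The column player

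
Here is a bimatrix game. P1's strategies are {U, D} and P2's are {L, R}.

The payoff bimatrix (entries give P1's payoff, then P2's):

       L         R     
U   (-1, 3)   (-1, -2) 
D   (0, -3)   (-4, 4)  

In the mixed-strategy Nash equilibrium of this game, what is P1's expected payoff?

First find q, the probability P2 plays L, from P1's indifference between U and D: −q − (1−q) = −4(1−q), giving q = 3/4.
Since P1 is indifferent in equilibrium, P1's expected payoff equals the payoff from either row against (3/4, 1/4). Using U: −(3/4) − (1/4) = -1.

-1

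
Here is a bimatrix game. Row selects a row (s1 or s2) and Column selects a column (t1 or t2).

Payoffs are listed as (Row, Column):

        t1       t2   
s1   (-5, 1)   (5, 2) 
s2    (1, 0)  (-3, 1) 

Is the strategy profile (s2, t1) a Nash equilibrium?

No

At (s2, t1), Row earns 1; switching to s1 would give -5, so Row has no profitable deviation.
Column earns 0; switching to t2 would give 1, so Column would deviate.
Since at least one player can profitably deviate, this is not a Nash equilibrium.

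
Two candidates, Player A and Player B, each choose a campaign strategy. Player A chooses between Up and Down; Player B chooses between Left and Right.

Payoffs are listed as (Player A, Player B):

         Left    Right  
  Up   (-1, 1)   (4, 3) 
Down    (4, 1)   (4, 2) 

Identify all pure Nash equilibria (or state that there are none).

(Up, Right) and (Down, Right)

(Up, Left): Player A prefers Down (4 > -1); Player B prefers Right (3 > 1) — not an equilibrium.
(Up, Right): Player A gets 4 ≥ 4 from Down, and Player B gets 3 ≥ 1 from Left — Nash equilibrium.
(Down, Left): Player B prefers Right (2 > 1) — not an equilibrium.
(Down, Right): Player A gets 4 ≥ 4 from Up, and Player B gets 2 ≥ 1 from Left — Nash equilibrium.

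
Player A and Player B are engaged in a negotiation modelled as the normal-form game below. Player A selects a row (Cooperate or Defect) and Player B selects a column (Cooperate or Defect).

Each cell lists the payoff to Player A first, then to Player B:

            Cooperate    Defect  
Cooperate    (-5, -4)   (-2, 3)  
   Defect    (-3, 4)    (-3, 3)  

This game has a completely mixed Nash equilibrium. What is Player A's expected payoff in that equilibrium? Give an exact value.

First find y, the probability Player B plays Cooperate, from Player A's indifference between Cooperate and Defect: −5y − 2(1−y) = −3y − 3(1−y), giving y = 1/3.
Since Player A is indifferent in equilibrium, Player A's expected payoff equals the payoff from either row against (1/3, 2/3). Using Cooperate: −5(1/3) − 2(2/3) = -3.

-3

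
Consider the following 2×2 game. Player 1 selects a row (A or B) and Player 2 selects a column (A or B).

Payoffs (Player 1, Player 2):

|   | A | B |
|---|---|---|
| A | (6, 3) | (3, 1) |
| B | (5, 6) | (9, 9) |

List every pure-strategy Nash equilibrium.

(A, A) and (B, B)

(A, A): Player 1 gets 6 ≥ 5 from B, and Player 2 gets 3 ≥ 1 from B — Nash equilibrium.
(A, B): Player 1 prefers B (9 > 3); Player 2 prefers A (3 > 1) — not an equilibrium.
(B, A): Player 1 prefers A (6 > 5); Player 2 prefers B (9 > 6) — not an equilibrium.
(B, B): Player 1 gets 9 ≥ 3 from A, and Player 2 gets 9 ≥ 6 from A — Nash equilibrium.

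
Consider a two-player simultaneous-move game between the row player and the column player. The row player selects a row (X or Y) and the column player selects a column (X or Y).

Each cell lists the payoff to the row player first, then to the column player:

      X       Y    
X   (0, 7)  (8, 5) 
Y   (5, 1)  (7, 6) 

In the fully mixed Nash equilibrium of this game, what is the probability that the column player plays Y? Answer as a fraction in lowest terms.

5/6

Let y be the probability that the column player plays X. In a completely mixed equilibrium, the row player must be indifferent between X and Y.
The row player's expected payoff from X is 8(1−y); from Y it is 5y + 7(1−y).
Setting these equal: −8y + 8 = −2y + 7, so y = 1/6.
Therefore the column player plays Y with probability 1 − 1/6 = 5/6.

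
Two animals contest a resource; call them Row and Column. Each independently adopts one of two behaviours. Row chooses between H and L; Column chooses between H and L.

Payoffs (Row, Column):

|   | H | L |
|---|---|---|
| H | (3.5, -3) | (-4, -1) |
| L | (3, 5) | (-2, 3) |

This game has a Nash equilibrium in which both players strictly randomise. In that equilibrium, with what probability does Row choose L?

Let p be the probability that Row plays H. In a completely mixed equilibrium, Column must be indifferent between H and L.
Column's expected payoff from H is −3p + 5(1−p); from L it is −p + 3(1−p).
Setting these equal: −8p + 5 = −4p + 3, so p = 1/2.
Therefore Row plays L with probability 1 − 1/2 = 1/2.

1/2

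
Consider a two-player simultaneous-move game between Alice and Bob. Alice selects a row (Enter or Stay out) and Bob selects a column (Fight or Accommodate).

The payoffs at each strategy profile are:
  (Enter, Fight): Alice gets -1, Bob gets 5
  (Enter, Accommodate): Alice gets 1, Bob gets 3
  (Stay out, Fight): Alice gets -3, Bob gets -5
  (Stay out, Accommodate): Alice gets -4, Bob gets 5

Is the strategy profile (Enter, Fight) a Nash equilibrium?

At (Enter, Fight), Alice earns -1; switching to Stay out would give -3, so Alice has no profitable deviation.
Bob earns 5; switching to Accommodate would give 3, so Bob has no profitable deviation.
Neither player can gain by a unilateral deviation, so this profile is a Nash equilibrium.

Yes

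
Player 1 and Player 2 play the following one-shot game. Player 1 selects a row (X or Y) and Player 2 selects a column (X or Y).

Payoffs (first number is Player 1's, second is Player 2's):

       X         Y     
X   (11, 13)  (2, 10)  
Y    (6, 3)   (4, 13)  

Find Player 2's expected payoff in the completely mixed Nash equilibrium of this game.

First find x, the probability Player 1 plays X, from Player 2's indifference between X and Y: 13x + 3(1−x) = 10x + 13(1−x), giving x = 10/13.
Since Player 2 is indifferent in equilibrium, Player 2's expected payoff equals the payoff from either column against (10/13, 3/13). Using X: 13(10/13) + 3(3/13) = 139/13.

139/13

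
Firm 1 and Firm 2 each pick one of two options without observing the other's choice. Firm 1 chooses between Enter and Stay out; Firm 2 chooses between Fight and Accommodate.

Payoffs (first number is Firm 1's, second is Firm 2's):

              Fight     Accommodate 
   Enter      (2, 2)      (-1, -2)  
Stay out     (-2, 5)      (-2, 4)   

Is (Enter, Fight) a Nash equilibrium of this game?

At (Enter, Fight), Firm 1 earns 2; switching to Stay out would give -2, so Firm 1 has no profitable deviation.
Firm 2 earns 2; switching to Accommodate would give -2, so Firm 2 has no profitable deviation.
Neither player can gain by a unilateral deviation, so this profile is a Nash equilibrium.

Yes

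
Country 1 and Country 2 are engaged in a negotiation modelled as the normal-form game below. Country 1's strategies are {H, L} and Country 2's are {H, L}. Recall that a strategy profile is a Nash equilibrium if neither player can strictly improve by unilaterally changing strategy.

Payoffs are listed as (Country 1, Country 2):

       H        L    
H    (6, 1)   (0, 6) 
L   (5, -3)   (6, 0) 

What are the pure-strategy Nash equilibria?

(H, H): Country 2 prefers L (6 > 1) — not an equilibrium.
(H, L): Country 1 prefers L (6 > 0) — not an equilibrium.
(L, H): Country 1 prefers H (6 > 5); Country 2 prefers L (0 > -3) — not an equilibrium.
(L, L): Country 1 gets 6 ≥ 0 from H, and Country 2 gets 0 ≥ -3 from H — Nash equilibrium.

(L, L)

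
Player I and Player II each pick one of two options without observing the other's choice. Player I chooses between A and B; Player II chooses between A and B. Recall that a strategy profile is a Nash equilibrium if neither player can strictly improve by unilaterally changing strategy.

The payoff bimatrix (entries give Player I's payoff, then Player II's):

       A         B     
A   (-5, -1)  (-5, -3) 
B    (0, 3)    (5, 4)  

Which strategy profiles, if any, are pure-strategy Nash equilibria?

(A, A): Player I prefers B (0 > -5) — not an equilibrium.
(A, B): Player I prefers B (5 > -5); Player II prefers A (-1 > -3) — not an equilibrium.
(B, A): Player II prefers B (4 > 3) — not an equilibrium.
(B, B): Player I gets 5 ≥ -5 from A, and Player II gets 4 ≥ 3 from A — Nash equilibrium.

(B, B)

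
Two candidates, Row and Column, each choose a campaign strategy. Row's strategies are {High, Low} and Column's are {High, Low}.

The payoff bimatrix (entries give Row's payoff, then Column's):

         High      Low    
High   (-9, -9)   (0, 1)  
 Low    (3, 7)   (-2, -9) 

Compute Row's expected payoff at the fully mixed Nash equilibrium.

First find q, the probability Column plays High, from Row's indifference between High and Low: −9q = 3q − 2(1−q), giving q = 1/7.
Since Row is indifferent in equilibrium, Row's expected payoff equals the payoff from either row against (1/7, 6/7). Using High: −9(1/7) = -9/7.

-9/7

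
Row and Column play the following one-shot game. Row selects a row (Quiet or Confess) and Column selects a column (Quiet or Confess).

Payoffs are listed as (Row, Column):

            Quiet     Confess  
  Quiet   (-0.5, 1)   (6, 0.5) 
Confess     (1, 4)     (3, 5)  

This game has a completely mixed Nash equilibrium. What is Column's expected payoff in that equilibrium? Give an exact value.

2

First find x, the probability Row plays Quiet, from Column's indifference between Quiet and Confess: x + 4(1−x) = 0.5x + 5(1−x), giving x = 2/3.
Since Column is indifferent in equilibrium, Column's expected payoff equals the payoff from either column against (2/3, 1/3). Using Quiet: (2/3) + 4(1/3) = 2.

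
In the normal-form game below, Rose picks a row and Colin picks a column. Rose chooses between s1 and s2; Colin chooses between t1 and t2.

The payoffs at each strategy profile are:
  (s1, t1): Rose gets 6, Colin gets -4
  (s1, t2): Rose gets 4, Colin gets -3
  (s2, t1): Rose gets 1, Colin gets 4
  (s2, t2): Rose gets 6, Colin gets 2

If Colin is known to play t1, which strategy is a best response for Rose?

s1

Against t1, Rose earns 6 from s1 and 1 from s2.
So s1 is the best response.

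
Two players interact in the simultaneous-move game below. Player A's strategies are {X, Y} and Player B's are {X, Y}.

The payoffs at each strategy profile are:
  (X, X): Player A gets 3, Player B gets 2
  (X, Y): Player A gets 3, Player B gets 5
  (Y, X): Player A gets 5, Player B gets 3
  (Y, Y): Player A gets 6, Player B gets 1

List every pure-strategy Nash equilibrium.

(Y, X)

(X, X): Player A prefers Y (5 > 3); Player B prefers Y (5 > 2) — not an equilibrium.
(X, Y): Player A prefers Y (6 > 3) — not an equilibrium.
(Y, X): Player A gets 5 ≥ 3 from X, and Player B gets 3 ≥ 1 from Y — Nash equilibrium.
(Y, Y): Player B prefers X (3 > 1) — not an equilibrium.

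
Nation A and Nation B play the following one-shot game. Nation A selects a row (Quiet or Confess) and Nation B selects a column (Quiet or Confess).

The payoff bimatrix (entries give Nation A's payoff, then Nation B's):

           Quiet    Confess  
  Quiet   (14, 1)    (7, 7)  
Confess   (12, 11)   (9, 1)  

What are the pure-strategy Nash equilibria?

none

(Quiet, Quiet): Nation B prefers Confess (7 > 1) — not an equilibrium.
(Quiet, Confess): Nation A prefers Confess (9 > 7) — not an equilibrium.
(Confess, Quiet): Nation A prefers Quiet (14 > 12) — not an equilibrium.
(Confess, Confess): Nation B prefers Quiet (11 > 1) — not an equilibrium.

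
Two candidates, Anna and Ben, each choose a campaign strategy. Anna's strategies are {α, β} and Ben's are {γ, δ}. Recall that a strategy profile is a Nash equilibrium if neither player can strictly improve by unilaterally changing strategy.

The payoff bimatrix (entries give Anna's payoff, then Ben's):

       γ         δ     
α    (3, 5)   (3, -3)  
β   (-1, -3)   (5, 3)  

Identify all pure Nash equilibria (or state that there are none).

(α, γ) and (β, δ)

(α, γ): Anna gets 3 ≥ -1 from β, and Ben gets 5 ≥ -3 from δ — Nash equilibrium.
(α, δ): Anna prefers β (5 > 3); Ben prefers γ (5 > -3) — not an equilibrium.
(β, γ): Anna prefers α (3 > -1); Ben prefers δ (3 > -3) — not an equilibrium.
(β, δ): Anna gets 5 ≥ 3 from α, and Ben gets 3 ≥ -3 from γ — Nash equilibrium.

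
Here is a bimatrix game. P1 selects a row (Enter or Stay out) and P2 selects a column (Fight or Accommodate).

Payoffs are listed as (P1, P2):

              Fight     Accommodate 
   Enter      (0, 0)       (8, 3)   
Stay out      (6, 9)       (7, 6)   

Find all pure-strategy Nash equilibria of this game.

(Enter, Fight): P1 prefers Stay out (6 > 0); P2 prefers Accommodate (3 > 0) — not an equilibrium.
(Enter, Accommodate): P1 gets 8 ≥ 7 from Stay out, and P2 gets 3 ≥ 0 from Fight — Nash equilibrium.
(Stay out, Fight): P1 gets 6 ≥ 0 from Enter, and P2 gets 9 ≥ 6 from Accommodate — Nash equilibrium.
(Stay out, Accommodate): P1 prefers Enter (8 > 7); P2 prefers Fight (9 > 6) — not an equilibrium.

(Enter, Accommodate) and (Stay out, Fight)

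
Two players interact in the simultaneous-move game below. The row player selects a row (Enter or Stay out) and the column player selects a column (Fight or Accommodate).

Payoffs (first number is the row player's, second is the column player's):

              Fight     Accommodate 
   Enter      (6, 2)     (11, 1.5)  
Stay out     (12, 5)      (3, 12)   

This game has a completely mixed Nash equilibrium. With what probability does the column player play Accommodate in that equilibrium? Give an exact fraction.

3/7

Let q be the probability that the column player plays Fight. In a completely mixed equilibrium, the row player must be indifferent between Enter and Stay out.
The row player's expected payoff from Enter is 6q + 11(1−q); from Stay out it is 12q + 3(1−q).
Setting these equal: −5q + 11 = 9q + 3, so q = 4/7.
Therefore the column player plays Accommodate with probability 1 − 4/7 = 3/7.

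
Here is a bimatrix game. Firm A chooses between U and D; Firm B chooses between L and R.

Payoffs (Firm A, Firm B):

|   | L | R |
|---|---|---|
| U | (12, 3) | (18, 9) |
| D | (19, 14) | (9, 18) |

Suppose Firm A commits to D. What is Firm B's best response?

Against D, Firm B earns 14 from L and 18 from R.
So R is the best response.

R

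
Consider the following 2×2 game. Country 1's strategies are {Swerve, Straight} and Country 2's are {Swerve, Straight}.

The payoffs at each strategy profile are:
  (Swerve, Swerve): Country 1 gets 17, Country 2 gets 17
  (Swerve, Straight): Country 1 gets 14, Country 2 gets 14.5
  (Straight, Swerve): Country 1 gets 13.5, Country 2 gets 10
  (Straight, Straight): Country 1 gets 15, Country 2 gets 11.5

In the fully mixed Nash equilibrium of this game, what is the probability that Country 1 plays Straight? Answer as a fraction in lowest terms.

Let p be the probability that Country 1 plays Swerve. In a completely mixed equilibrium, Country 2 must be indifferent between Swerve and Straight.
Country 2's expected payoff from Swerve is 17p + 10(1−p); from Straight it is 14.5p + 11.5(1−p).
Setting these equal: 7p + 10 = 3p + 11.5, so p = 3/8.
Therefore Country 1 plays Straight with probability 1 − 3/8 = 5/8.

5/8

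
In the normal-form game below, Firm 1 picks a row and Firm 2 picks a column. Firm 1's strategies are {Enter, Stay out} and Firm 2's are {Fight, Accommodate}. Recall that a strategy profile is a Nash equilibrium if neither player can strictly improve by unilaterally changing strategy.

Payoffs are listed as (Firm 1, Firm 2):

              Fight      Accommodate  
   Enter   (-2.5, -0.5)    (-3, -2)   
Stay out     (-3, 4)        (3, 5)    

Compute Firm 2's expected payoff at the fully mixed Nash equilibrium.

11/5

First find p, the probability Firm 1 plays Enter, from Firm 2's indifference between Fight and Accommodate: −0.5p + 4(1−p) = −2p + 5(1−p), giving p = 2/5.
Since Firm 2 is indifferent in equilibrium, Firm 2's expected payoff equals the payoff from either column against (2/5, 3/5). Using Fight: −0.5(2/5) + 4(3/5) = 11/5.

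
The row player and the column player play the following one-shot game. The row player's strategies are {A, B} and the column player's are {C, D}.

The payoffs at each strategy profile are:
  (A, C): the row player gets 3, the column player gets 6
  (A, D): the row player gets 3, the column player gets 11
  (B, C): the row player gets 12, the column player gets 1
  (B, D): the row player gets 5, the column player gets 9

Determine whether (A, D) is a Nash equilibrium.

No

At (A, D), the row player earns 3; switching to B would give 5, so the row player would deviate.
The column player earns 11; switching to C would give 6, so the column player has no profitable deviation.
Since at least one player can profitably deviate, this is not a Nash equilibrium.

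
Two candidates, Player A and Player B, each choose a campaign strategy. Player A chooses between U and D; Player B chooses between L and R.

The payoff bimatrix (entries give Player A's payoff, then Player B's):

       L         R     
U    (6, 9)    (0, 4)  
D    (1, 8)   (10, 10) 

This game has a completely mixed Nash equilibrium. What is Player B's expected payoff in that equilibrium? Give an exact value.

58/7

First find p, the probability Player A plays U, from Player B's indifference between L and R: 9p + 8(1−p) = 4p + 10(1−p), giving p = 2/7.
Since Player B is indifferent in equilibrium, Player B's expected payoff equals the payoff from either column against (2/7, 5/7). Using L: 9(2/7) + 8(5/7) = 58/7.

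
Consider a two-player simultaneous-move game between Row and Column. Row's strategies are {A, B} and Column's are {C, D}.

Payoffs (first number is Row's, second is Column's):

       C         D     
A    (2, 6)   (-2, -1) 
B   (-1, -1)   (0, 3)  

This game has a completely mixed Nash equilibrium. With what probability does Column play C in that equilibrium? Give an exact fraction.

2/5

Let y be the probability that Column plays C. In a completely mixed equilibrium, Row must be indifferent between A and B.
Row's expected payoff from A is 2y − 2(1−y); from B it is −y.
Setting these equal: 4y − 2 = −y, so y = 2/5.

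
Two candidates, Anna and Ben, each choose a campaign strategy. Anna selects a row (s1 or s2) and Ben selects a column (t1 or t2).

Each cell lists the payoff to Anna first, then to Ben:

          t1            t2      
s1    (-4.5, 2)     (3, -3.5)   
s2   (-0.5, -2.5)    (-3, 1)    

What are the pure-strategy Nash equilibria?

(s1, t1): Anna prefers s2 (-0.5 > -4.5) — not an equilibrium.
(s1, t2): Ben prefers t1 (2 > -3.5) — not an equilibrium.
(s2, t1): Ben prefers t2 (1 > -2.5) — not an equilibrium.
(s2, t2): Anna prefers s1 (3 > -3) — not an equilibrium.

none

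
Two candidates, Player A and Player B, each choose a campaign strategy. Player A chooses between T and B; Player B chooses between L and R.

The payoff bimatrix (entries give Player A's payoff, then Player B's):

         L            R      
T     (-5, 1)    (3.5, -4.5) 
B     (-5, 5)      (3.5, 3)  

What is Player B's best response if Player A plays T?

Against T, Player B earns 1 from L and -4.5 from R.
So L is the best response.

L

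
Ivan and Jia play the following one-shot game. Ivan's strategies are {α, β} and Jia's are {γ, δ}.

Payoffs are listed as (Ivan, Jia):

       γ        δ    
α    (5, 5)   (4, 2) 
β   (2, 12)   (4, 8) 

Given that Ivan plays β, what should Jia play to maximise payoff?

γ

Against β, Jia earns 12 from γ and 8 from δ.
So γ is the best response.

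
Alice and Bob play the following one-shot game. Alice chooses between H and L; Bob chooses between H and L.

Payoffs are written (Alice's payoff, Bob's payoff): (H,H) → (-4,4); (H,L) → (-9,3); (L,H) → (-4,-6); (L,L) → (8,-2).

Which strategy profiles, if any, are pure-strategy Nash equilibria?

(H, H) and (L, L)

(H, H): Alice gets -4 ≥ -4 from L, and Bob gets 4 ≥ 3 from L — Nash equilibrium.
(H, L): Alice prefers L (8 > -9); Bob prefers H (4 > 3) — not an equilibrium.
(L, H): Bob prefers L (-2 > -6) — not an equilibrium.
(L, L): Alice gets 8 ≥ -9 from H, and Bob gets -2 ≥ -6 from H — Nash equilibrium.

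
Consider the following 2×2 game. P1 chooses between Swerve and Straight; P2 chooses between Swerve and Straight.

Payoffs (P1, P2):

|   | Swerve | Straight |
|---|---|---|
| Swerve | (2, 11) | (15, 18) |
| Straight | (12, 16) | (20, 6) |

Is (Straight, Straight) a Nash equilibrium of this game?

No

At (Straight, Straight), P1 earns 20; switching to Swerve would give 15, so P1 has no profitable deviation.
P2 earns 6; switching to Swerve would give 16, so P2 would deviate.
Since at least one player can profitably deviate, this is not a Nash equilibrium.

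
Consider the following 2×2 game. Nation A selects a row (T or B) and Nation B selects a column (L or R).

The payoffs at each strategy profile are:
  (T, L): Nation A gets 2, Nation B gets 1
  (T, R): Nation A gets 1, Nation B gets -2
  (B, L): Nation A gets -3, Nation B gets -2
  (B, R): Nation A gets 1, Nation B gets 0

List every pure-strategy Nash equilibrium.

(T, L) and (B, R)

(T, L): Nation A gets 2 ≥ -3 from B, and Nation B gets 1 ≥ -2 from R — Nash equilibrium.
(T, R): Nation B prefers L (1 > -2) — not an equilibrium.
(B, L): Nation A prefers T (2 > -3); Nation B prefers R (0 > -2) — not an equilibrium.
(B, R): Nation A gets 1 ≥ 1 from T, and Nation B gets 0 ≥ -2 from L — Nash equilibrium.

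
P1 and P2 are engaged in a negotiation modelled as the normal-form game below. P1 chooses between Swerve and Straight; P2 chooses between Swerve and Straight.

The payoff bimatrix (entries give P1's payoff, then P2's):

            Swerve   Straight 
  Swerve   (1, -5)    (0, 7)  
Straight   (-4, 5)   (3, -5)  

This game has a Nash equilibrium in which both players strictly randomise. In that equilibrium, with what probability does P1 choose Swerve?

5/11

Let x be the probability that P1 plays Swerve. In a completely mixed equilibrium, P2 must be indifferent between Swerve and Straight.
P2's expected payoff from Swerve is −5x + 5(1−x); from Straight it is 7x − 5(1−x).
Setting these equal: −10x + 5 = 12x − 5, so x = 5/11.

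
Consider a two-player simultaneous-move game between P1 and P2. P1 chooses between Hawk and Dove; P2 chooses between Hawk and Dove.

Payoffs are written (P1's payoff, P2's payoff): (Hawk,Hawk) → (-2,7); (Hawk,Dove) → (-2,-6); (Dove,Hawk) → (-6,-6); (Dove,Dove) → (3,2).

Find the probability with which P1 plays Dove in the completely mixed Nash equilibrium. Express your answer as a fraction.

Let r be the probability that P1 plays Hawk. In a completely mixed equilibrium, P2 must be indifferent between Hawk and Dove.
P2's expected payoff from Hawk is 7r − 6(1−r); from Dove it is −6r + 2(1−r).
Setting these equal: 13r − 6 = −8r + 2, so r = 8/21.
Therefore P1 plays Dove with probability 1 − 8/21 = 13/21.

13/21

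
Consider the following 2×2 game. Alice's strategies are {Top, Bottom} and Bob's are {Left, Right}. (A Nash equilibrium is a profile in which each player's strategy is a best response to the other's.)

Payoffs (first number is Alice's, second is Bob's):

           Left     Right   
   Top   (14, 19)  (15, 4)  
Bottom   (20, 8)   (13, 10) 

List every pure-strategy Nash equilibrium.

none

(Top, Left): Alice prefers Bottom (20 > 14) — not an equilibrium.
(Top, Right): Bob prefers Left (19 > 4) — not an equilibrium.
(Bottom, Left): Bob prefers Right (10 > 8) — not an equilibrium.
(Bottom, Right): Alice prefers Top (15 > 13) — not an equilibrium.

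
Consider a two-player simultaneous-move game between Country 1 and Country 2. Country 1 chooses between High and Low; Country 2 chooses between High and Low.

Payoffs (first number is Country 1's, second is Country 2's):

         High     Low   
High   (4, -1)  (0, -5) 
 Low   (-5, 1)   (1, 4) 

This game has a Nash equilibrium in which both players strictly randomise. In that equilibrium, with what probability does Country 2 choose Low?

9/10

Let y be the probability that Country 2 plays High. In a completely mixed equilibrium, Country 1 must be indifferent between High and Low.
Country 1's expected payoff from High is 4y; from Low it is −5y + (1−y).
Setting these equal: 4y = −6y + 1, so y = 1/10.
Therefore Country 2 plays Low with probability 1 − 1/10 = 9/10.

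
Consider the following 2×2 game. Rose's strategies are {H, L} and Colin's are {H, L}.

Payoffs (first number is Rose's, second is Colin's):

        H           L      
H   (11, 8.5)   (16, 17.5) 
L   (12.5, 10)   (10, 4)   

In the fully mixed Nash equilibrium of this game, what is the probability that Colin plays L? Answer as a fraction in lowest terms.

1/5

Let c be the probability that Colin plays H. In a completely mixed equilibrium, Rose must be indifferent between H and L.
Rose's expected payoff from H is 11c + 16(1−c); from L it is 12.5c + 10(1−c).
Setting these equal: −5c + 16 = 2.5c + 10, so c = 4/5.
Therefore Colin plays L with probability 1 − 4/5 = 1/5.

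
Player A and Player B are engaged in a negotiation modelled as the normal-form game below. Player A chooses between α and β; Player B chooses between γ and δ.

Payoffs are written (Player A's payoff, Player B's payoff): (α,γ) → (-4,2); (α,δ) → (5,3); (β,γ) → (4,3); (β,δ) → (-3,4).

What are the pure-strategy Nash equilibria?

(α, δ)

(α, γ): Player A prefers β (4 > -4); Player B prefers δ (3 > 2) — not an equilibrium.
(α, δ): Player A gets 5 ≥ -3 from β, and Player B gets 3 ≥ 2 from γ — Nash equilibrium.
(β, γ): Player B prefers δ (4 > 3) — not an equilibrium.
(β, δ): Player A prefers α (5 > -3) — not an equilibrium.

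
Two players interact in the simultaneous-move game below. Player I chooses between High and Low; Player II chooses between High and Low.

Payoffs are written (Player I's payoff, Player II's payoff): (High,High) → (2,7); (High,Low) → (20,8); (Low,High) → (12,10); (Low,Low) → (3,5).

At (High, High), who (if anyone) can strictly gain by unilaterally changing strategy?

Player I at (High, High) earns 2; deviating to Low yields 12 — a strict improvement.
Player II earns 7; deviating to Low yields 8 — a strict improvement.
Both Player I and Player II have strictly profitable deviations.

Both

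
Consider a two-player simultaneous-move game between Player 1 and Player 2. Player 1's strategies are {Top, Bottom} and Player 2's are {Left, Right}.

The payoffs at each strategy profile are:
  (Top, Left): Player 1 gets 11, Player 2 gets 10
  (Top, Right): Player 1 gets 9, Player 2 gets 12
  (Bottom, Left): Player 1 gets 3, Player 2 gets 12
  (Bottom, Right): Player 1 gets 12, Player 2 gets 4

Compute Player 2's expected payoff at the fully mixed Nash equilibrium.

First find p, the probability Player 1 plays Top, from Player 2's indifference between Left and Right: 10p + 12(1−p) = 12p + 4(1−p), giving p = 4/5.
Since Player 2 is indifferent in equilibrium, Player 2's expected payoff equals the payoff from either column against (4/5, 1/5). Using Left: 10(4/5) + 12(1/5) = 52/5.

52/5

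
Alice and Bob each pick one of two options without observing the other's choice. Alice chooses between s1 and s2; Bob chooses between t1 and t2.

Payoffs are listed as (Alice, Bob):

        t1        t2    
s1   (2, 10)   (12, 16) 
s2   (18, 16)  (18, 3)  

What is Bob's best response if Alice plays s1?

Against s1, Bob earns 10 from t1 and 16 from t2.
So t2 is the best response.

t2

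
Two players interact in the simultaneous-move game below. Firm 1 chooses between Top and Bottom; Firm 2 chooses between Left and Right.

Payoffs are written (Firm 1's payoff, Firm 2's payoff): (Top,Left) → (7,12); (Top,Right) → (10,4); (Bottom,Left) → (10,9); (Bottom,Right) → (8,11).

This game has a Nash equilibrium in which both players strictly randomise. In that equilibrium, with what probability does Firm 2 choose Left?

Let c be the probability that Firm 2 plays Left. In a completely mixed equilibrium, Firm 1 must be indifferent between Top and Bottom.
Firm 1's expected payoff from Top is 7c + 10(1−c); from Bottom it is 10c + 8(1−c).
Setting these equal: −3c + 10 = 2c + 8, so c = 2/5.

2/5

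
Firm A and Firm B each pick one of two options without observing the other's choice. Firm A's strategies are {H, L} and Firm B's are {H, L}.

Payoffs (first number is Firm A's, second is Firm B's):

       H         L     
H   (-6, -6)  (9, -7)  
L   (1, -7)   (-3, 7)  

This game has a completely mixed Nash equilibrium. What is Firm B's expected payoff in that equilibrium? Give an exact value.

-91/15

First find p, the probability Firm A plays H, from Firm B's indifference between H and L: −6p − 7(1−p) = −7p + 7(1−p), giving p = 14/15.
Since Firm B is indifferent in equilibrium, Firm B's expected payoff equals the payoff from either column against (14/15, 1/15). Using H: −6(14/15) − 7(1/15) = -91/15.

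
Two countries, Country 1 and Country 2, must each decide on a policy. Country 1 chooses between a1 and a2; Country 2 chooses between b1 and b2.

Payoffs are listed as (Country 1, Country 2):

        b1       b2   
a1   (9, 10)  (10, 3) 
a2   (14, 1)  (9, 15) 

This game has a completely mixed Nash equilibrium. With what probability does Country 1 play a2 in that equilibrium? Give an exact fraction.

Let r be the probability that Country 1 plays a1. In a completely mixed equilibrium, Country 2 must be indifferent between b1 and b2.
Country 2's expected payoff from b1 is 10r + (1−r); from b2 it is 3r + 15(1−r).
Setting these equal: 9r + 1 = −12r + 15, so r = 2/3.
Therefore Country 1 plays a2 with probability 1 − 2/3 = 1/3.

1/3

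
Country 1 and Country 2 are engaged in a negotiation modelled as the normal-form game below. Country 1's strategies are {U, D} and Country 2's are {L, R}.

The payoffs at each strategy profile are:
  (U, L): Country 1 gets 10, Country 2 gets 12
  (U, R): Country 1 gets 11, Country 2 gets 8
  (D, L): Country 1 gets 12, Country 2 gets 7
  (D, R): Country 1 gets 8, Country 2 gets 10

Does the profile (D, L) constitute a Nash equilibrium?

No

At (D, L), Country 1 earns 12; switching to U would give 10, so Country 1 has no profitable deviation.
Country 2 earns 7; switching to R would give 10, so Country 2 would deviate.
Since at least one player can profitably deviate, this is not a Nash equilibrium.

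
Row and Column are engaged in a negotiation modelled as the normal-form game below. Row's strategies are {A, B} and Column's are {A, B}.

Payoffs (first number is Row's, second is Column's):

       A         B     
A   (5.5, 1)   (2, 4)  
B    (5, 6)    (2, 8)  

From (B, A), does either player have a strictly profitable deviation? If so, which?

Both

Row at (B, A) earns 5; deviating to A yields 5.5 — a strict improvement.
Column earns 6; deviating to B yields 8 — a strict improvement.
Both Row and Column have strictly profitable deviations.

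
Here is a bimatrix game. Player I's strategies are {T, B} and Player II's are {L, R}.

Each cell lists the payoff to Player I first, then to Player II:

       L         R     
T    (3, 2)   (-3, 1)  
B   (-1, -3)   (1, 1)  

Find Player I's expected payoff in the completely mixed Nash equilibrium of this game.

0

First find y, the probability Player II plays L, from Player I's indifference between T and B: 3y − 3(1−y) = −y + (1−y), giving y = 1/2.
Since Player I is indifferent in equilibrium, Player I's expected payoff equals the payoff from either row against (1/2, 1/2). Using T: 3(1/2) − 3(1/2) = 0.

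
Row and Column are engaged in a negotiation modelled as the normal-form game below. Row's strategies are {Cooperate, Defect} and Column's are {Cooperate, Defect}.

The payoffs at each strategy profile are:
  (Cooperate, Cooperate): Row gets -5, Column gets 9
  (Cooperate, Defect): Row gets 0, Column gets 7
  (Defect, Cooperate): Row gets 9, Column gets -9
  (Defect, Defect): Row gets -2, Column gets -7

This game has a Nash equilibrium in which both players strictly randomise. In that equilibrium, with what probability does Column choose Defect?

7/8

Let y be the probability that Column plays Cooperate. In a completely mixed equilibrium, Row must be indifferent between Cooperate and Defect.
Row's expected payoff from Cooperate is −5y; from Defect it is 9y − 2(1−y).
Setting these equal: −5y = 11y − 2, so y = 1/8.
Therefore Column plays Defect with probability 1 − 1/8 = 7/8.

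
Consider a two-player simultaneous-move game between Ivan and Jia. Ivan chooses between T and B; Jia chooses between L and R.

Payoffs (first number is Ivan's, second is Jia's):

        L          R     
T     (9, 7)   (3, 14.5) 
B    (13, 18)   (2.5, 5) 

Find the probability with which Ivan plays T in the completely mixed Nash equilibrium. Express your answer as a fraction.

26/41

Let r be the probability that Ivan plays T. In a completely mixed equilibrium, Jia must be indifferent between L and R.
Jia's expected payoff from L is 7r + 18(1−r); from R it is 14.5r + 5(1−r).
Setting these equal: −11r + 18 = 9.5r + 5, so r = 26/41.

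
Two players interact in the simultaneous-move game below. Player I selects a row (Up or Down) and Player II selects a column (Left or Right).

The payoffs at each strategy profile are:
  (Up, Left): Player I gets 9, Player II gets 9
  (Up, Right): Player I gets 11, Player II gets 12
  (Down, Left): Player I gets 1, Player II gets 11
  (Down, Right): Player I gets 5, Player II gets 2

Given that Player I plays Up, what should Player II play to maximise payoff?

Right

Against Up, Player II earns 9 from Left and 12 from Right.
So Right is the best response.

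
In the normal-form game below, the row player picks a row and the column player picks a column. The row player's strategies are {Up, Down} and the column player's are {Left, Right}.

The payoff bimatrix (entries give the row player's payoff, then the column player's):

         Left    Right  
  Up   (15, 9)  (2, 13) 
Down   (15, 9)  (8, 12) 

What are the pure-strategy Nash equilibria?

(Up, Left): the column player prefers Right (13 > 9) — not an equilibrium.
(Up, Right): the row player prefers Down (8 > 2) — not an equilibrium.
(Down, Left): the column player prefers Right (12 > 9) — not an equilibrium.
(Down, Right): the row player gets 8 ≥ 2 from Up, and the column player gets 12 ≥ 9 from Left — Nash equilibrium.

(Down, Right)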